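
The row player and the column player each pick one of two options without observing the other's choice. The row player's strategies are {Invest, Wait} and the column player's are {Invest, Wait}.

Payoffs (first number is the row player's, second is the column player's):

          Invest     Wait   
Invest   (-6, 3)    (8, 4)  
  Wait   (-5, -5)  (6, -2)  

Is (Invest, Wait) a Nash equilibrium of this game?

At (Invest, Wait), the row player earns 8; switching to Wait would give 6, so the row player has no profitable deviation.
The column player earns 4; switching to Invest would give 3, so the column player has no profitable deviation.
Neither player can gain by a unilateral deviation, so this profile is a Nash equilibrium.

Yes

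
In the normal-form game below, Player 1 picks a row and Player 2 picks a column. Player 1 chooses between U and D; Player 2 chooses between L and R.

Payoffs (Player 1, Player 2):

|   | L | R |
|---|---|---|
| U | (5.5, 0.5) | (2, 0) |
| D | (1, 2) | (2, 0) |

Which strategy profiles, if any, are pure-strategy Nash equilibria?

(U, L)

(U, L): Player 1 gets 5.5 ≥ 1 from D, and Player 2 gets 0.5 ≥ 0 from R — Nash equilibrium.
(U, R): Player 2 prefers L (0.5 > 0) — not an equilibrium.
(D, L): Player 1 prefers U (5.5 > 1) — not an equilibrium.
(D, R): Player 2 prefers L (2 > 0) — not an equilibrium.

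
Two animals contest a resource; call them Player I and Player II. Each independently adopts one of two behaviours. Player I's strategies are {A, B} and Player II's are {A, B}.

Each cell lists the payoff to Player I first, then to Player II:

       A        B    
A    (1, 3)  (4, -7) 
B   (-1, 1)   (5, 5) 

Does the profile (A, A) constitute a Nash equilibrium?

Yes

At (A, A), Player I earns 1; switching to B would give -1, so Player I has no profitable deviation.
Player II earns 3; switching to B would give -7, so Player II has no profitable deviation.
Neither player can gain by a unilateral deviation, so this profile is a Nash equilibrium.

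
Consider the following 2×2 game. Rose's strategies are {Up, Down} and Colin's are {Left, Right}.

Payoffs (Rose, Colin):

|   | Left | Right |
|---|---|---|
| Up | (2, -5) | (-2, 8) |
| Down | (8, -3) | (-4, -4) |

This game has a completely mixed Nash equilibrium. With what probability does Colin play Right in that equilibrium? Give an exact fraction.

3/4

Let q be the probability that Colin plays Left. In a completely mixed equilibrium, Rose must be indifferent between Up and Down.
Rose's expected payoff from Up is 2q − 2(1−q); from Down it is 8q − 4(1−q).
Setting these equal: 4q − 2 = 12q − 4, so q = 1/4.
Therefore Colin plays Right with probability 1 − 1/4 = 3/4.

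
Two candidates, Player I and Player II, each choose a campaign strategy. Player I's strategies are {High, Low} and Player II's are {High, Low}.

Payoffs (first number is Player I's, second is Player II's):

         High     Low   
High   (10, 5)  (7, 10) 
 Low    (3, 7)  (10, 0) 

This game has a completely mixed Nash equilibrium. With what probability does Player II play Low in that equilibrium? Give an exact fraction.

Let c be the probability that Player II plays High. In a completely mixed equilibrium, Player I must be indifferent between High and Low.
Player I's expected payoff from High is 10c + 7(1−c); from Low it is 3c + 10(1−c).
Setting these equal: 3c + 7 = −7c + 10, so c = 3/10.
Therefore Player II plays Low with probability 1 − 3/10 = 7/10.

7/10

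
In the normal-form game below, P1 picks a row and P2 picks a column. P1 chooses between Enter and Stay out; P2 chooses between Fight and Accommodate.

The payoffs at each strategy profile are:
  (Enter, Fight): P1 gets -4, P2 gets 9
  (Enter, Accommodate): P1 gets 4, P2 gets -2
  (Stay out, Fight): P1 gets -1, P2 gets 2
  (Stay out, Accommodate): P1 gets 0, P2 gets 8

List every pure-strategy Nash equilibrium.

none

(Enter, Fight): P1 prefers Stay out (-1 > -4) — not an equilibrium.
(Enter, Accommodate): P2 prefers Fight (9 > -2) — not an equilibrium.
(Stay out, Fight): P2 prefers Accommodate (8 > 2) — not an equilibrium.
(Stay out, Accommodate): P1 prefers Enter (4 > 0) — not an equilibrium.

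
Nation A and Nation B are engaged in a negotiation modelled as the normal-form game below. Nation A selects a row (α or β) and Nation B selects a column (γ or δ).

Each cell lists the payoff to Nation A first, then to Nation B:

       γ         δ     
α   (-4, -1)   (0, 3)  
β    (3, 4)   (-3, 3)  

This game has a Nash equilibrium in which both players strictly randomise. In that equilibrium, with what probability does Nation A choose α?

1/5

Let x be the probability that Nation A plays α. In a completely mixed equilibrium, Nation B must be indifferent between γ and δ.
Nation B's expected payoff from γ is −x + 4(1−x); from δ it is 3x + 3(1−x).
Setting these equal: −5x + 4 = 3, so x = 1/5.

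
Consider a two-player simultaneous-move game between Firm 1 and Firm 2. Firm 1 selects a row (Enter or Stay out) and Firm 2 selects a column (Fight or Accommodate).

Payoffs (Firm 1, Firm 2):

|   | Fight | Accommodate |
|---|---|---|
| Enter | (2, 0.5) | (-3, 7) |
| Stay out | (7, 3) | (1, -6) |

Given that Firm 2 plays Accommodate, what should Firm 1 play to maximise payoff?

Stay out

Against Accommodate, Firm 1 earns -3 from Enter and 1 from Stay out.
So Stay out is the best response.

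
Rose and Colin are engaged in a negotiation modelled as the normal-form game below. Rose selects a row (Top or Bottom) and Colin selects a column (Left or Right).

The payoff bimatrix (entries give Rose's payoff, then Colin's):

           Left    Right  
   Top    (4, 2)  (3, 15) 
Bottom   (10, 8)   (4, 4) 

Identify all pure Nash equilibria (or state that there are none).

(Bottom, Left)

(Top, Left): Rose prefers Bottom (10 > 4); Colin prefers Right (15 > 2) — not an equilibrium.
(Top, Right): Rose prefers Bottom (4 > 3) — not an equilibrium.
(Bottom, Left): Rose gets 10 ≥ 4 from Top, and Colin gets 8 ≥ 4 from Right — Nash equilibrium.
(Bottom, Right): Colin prefers Left (8 > 4) — not an equilibrium.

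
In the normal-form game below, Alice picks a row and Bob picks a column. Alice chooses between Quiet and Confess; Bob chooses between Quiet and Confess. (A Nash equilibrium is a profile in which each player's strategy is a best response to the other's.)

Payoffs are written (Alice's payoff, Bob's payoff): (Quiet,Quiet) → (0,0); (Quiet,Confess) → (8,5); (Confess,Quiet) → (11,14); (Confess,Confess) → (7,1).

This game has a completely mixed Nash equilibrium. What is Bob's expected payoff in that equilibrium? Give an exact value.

First find p, the probability Alice plays Quiet, from Bob's indifference between Quiet and Confess: 14(1−p) = 5p + (1−p), giving p = 13/18.
Since Bob is indifferent in equilibrium, Bob's expected payoff equals the payoff from either column against (13/18, 5/18). Using Quiet: 14(5/18) = 35/9.

35/9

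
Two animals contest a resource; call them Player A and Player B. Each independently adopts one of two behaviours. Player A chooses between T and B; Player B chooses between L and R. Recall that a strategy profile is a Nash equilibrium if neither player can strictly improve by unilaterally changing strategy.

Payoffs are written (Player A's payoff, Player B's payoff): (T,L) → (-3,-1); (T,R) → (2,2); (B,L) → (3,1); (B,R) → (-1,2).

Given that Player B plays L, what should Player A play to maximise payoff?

Against L, Player A earns -3 from T and 3 from B.
So B is the best response.

B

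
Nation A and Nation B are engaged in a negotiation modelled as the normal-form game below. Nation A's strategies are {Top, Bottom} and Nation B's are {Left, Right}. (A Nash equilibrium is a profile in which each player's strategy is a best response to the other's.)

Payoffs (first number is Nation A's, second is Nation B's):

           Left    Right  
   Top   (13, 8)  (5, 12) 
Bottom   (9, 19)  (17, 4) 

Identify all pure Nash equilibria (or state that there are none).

none

(Top, Left): Nation B prefers Right (12 > 8) — not an equilibrium.
(Top, Right): Nation A prefers Bottom (17 > 5) — not an equilibrium.
(Bottom, Left): Nation A prefers Top (13 > 9) — not an equilibrium.
(Bottom, Right): Nation B prefers Left (19 > 4) — not an equilibrium.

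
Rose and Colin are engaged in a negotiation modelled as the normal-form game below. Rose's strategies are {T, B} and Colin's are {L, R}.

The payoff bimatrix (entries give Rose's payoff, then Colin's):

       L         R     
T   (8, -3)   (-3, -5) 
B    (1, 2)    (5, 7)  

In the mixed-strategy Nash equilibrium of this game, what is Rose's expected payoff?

43/15

First find q, the probability Colin plays L, from Rose's indifference between T and B: 8q − 3(1−q) = q + 5(1−q), giving q = 8/15.
Since Rose is indifferent in equilibrium, Rose's expected payoff equals the payoff from either row against (8/15, 7/15). Using T: 8(8/15) − 3(7/15) = 43/15.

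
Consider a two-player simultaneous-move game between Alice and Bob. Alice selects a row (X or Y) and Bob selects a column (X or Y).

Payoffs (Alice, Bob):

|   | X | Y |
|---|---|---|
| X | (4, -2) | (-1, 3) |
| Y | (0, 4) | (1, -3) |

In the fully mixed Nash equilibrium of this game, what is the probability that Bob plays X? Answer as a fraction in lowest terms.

1/3

Let c be the probability that Bob plays X. In a completely mixed equilibrium, Alice must be indifferent between X and Y.
Alice's expected payoff from X is 4c − (1−c); from Y it is (1−c).
Setting these equal: 5c − 1 = −c + 1, so c = 1/3.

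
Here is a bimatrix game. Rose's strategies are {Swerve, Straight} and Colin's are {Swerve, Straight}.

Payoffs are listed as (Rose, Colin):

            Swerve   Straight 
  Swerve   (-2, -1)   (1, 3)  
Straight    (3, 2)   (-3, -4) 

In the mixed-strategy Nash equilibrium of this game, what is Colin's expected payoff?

First find p, the probability Rose plays Swerve, from Colin's indifference between Swerve and Straight: −p + 2(1−p) = 3p − 4(1−p), giving p = 3/5.
Since Colin is indifferent in equilibrium, Colin's expected payoff equals the payoff from either column against (3/5, 2/5). Using Swerve: −(3/5) + 2(2/5) = 1/5.

1/5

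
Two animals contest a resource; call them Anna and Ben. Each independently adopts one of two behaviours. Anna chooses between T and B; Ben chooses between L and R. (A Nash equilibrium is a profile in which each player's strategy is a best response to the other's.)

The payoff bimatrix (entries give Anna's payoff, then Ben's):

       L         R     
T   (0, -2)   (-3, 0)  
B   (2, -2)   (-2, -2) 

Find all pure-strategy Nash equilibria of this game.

(B, L) and (B, R)

(T, L): Anna prefers B (2 > 0); Ben prefers R (0 > -2) — not an equilibrium.
(T, R): Anna prefers B (-2 > -3) — not an equilibrium.
(B, L): Anna gets 2 ≥ 0 from T, and Ben gets -2 ≥ -2 from R — Nash equilibrium.
(B, R): Anna gets -2 ≥ -3 from T, and Ben gets -2 ≥ -2 from L — Nash equilibrium.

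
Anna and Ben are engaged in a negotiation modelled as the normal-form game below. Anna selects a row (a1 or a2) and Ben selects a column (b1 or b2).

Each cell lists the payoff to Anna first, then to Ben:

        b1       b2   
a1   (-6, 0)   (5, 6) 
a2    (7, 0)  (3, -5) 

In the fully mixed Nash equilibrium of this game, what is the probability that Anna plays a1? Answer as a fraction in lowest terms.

Let r be the probability that Anna plays a1. In a completely mixed equilibrium, Ben must be indifferent between b1 and b2.
Ben's expected payoff from b1 is 0; from b2 it is 6r − 5(1−r).
Setting these equal: 0 = 11r − 5, so r = 5/11.

5/11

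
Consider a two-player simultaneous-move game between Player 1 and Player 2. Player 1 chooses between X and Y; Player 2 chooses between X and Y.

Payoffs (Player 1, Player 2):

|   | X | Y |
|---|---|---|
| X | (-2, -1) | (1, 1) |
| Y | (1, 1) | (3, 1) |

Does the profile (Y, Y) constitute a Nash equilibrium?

At (Y, Y), Player 1 earns 3; switching to X would give 1, so Player 1 has no profitable deviation.
Player 2 earns 1; switching to X would give 1, so Player 2 has no profitable deviation.
Neither player can gain by a unilateral deviation, so this profile is a Nash equilibrium.

Yes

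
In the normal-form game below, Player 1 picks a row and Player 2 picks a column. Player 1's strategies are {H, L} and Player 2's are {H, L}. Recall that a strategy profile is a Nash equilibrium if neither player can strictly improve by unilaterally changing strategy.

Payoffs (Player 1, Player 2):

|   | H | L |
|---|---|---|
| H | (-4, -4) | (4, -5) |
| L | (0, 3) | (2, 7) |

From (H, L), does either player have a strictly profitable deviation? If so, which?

Player 1 at (H, L) earns 4; deviating to L yields 2 — not better.
Player 2 earns -5; deviating to H yields -4 — a strict improvement.
Only Player 2 has a strictly profitable deviation.

Player 2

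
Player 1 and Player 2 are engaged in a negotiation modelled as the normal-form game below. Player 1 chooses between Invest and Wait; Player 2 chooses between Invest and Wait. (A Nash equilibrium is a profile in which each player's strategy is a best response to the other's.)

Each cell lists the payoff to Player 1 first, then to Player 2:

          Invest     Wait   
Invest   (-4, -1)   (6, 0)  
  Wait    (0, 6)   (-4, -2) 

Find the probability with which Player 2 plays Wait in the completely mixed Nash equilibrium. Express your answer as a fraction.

2/7

Let q be the probability that Player 2 plays Invest. In a completely mixed equilibrium, Player 1 must be indifferent between Invest and Wait.
Player 1's expected payoff from Invest is −4q + 6(1−q); from Wait it is −4(1−q).
Setting these equal: −10q + 6 = 4q − 4, so q = 5/7.
Therefore Player 2 plays Wait with probability 1 − 5/7 = 2/7.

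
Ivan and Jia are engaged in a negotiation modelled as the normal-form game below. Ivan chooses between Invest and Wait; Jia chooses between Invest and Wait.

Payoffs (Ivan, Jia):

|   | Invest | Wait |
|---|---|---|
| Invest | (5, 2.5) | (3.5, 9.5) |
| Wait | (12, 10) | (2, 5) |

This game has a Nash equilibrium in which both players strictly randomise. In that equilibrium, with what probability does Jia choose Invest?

3/17

Let c be the probability that Jia plays Invest. In a completely mixed equilibrium, Ivan must be indifferent between Invest and Wait.
Ivan's expected payoff from Invest is 5c + 3.5(1−c); from Wait it is 12c + 2(1−c).
Setting these equal: 1.5c + 3.5 = 10c + 2, so c = 3/17.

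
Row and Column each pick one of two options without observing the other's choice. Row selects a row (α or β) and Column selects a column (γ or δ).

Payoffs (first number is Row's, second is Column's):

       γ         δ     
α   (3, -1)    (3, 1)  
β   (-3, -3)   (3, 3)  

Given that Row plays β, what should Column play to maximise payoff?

Against β, Column earns -3 from γ and 3 from δ.
So δ is the best response.

δ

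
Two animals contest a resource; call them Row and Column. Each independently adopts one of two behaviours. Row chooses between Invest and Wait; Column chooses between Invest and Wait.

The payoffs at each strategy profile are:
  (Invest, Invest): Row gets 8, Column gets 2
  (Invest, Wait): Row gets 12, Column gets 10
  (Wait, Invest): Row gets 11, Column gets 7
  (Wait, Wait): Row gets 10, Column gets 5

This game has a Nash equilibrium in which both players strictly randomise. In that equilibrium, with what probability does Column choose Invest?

2/5

Let c be the probability that Column plays Invest. In a completely mixed equilibrium, Row must be indifferent between Invest and Wait.
Row's expected payoff from Invest is 8c + 12(1−c); from Wait it is 11c + 10(1−c).
Setting these equal: −4c + 12 = c + 10, so c = 2/5.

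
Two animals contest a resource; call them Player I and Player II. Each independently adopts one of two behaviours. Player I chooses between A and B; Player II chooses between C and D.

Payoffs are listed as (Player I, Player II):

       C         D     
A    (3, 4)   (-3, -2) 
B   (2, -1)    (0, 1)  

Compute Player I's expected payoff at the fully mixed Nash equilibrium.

First find q, the probability Player II plays C, from Player I's indifference between A and B: 3q − 3(1−q) = 2q, giving q = 3/4.
Since Player I is indifferent in equilibrium, Player I's expected payoff equals the payoff from either row against (3/4, 1/4). Using A: 3(3/4) − 3(1/4) = 3/2.

3/2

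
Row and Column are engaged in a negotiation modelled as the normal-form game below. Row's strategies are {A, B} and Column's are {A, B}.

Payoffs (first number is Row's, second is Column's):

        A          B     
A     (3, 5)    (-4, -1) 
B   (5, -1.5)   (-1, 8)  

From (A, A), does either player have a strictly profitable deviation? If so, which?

Row at (A, A) earns 3; deviating to B yields 5 — a strict improvement.
Column earns 5; deviating to B yields -1 — not better.
Only Row has a strictly profitable deviation.

Row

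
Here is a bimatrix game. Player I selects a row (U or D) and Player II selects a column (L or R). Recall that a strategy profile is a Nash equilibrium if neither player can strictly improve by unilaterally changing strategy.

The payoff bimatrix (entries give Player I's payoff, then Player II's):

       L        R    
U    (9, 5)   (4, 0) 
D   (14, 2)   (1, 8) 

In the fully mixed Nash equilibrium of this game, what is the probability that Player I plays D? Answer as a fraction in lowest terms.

5/11

Let r be the probability that Player I plays U. In a completely mixed equilibrium, Player II must be indifferent between L and R.
Player II's expected payoff from L is 5r + 2(1−r); from R it is 8(1−r).
Setting these equal: 3r + 2 = −8r + 8, so r = 6/11.
Therefore Player I plays D with probability 1 − 6/11 = 5/11.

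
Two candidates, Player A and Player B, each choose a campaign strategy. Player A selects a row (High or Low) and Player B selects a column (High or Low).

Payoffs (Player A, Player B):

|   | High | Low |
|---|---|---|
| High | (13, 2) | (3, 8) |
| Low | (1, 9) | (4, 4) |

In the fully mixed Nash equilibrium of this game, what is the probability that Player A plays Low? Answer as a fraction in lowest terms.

6/11

Let x be the probability that Player A plays High. In a completely mixed equilibrium, Player B must be indifferent between High and Low.
Player B's expected payoff from High is 2x + 9(1−x); from Low it is 8x + 4(1−x).
Setting these equal: −7x + 9 = 4x + 4, so x = 5/11.
Therefore Player A plays Low with probability 1 − 5/11 = 6/11.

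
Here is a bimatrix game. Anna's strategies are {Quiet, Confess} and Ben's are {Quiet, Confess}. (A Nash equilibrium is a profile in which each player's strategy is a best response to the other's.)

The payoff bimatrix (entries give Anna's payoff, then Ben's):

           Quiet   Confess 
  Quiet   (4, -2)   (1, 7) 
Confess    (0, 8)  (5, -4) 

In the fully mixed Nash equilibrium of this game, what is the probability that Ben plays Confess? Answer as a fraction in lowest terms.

1/2

Let c be the probability that Ben plays Quiet. In a completely mixed equilibrium, Anna must be indifferent between Quiet and Confess.
Anna's expected payoff from Quiet is 4c + (1−c); from Confess it is 5(1−c).
Setting these equal: 3c + 1 = −5c + 5, so c = 1/2.
Therefore Ben plays Confess with probability 1 − 1/2 = 1/2.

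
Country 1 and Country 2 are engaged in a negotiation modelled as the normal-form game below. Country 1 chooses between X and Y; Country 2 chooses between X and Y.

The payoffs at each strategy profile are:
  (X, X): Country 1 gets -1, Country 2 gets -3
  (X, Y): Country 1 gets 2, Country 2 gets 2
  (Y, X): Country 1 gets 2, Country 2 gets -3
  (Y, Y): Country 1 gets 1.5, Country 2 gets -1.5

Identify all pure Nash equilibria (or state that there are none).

(X, Y)

(X, X): Country 1 prefers Y (2 > -1); Country 2 prefers Y (2 > -3) — not an equilibrium.
(X, Y): Country 1 gets 2 ≥ 1.5 from Y, and Country 2 gets 2 ≥ -3 from X — Nash equilibrium.
(Y, X): Country 2 prefers Y (-1.5 > -3) — not an equilibrium.
(Y, Y): Country 1 prefers X (2 > 1.5) — not an equilibrium.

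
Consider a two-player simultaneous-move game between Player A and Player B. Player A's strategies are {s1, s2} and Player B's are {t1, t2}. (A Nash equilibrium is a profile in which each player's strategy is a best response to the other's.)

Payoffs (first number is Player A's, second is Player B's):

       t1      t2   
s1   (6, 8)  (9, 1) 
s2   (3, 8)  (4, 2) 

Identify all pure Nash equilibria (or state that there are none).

(s1, t1)

(s1, t1): Player A gets 6 ≥ 3 from s2, and Player B gets 8 ≥ 1 from t2 — Nash equilibrium.
(s1, t2): Player B prefers t1 (8 > 1) — not an equilibrium.
(s2, t1): Player A prefers s1 (6 > 3) — not an equilibrium.
(s2, t2): Player A prefers s1 (9 > 4); Player B prefers t1 (8 > 2) — not an equilibrium.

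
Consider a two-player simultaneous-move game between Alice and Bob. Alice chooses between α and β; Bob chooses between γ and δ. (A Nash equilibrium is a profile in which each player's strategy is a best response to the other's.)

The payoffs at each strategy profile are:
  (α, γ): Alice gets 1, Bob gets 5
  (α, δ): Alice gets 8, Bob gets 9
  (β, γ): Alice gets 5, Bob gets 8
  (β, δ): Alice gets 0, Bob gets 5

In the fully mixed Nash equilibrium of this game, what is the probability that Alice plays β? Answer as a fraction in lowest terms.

4/7

Let x be the probability that Alice plays α. In a completely mixed equilibrium, Bob must be indifferent between γ and δ.
Bob's expected payoff from γ is 5x + 8(1−x); from δ it is 9x + 5(1−x).
Setting these equal: −3x + 8 = 4x + 5, so x = 3/7.
Therefore Alice plays β with probability 1 − 3/7 = 4/7.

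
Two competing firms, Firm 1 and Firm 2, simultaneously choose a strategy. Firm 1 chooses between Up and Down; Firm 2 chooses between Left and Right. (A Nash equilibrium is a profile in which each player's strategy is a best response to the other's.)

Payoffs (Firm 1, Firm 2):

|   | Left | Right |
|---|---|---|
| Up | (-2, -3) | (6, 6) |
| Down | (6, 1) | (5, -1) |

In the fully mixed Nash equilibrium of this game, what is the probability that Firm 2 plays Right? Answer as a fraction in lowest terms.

8/9

Let q be the probability that Firm 2 plays Left. In a completely mixed equilibrium, Firm 1 must be indifferent between Up and Down.
Firm 1's expected payoff from Up is −2q + 6(1−q); from Down it is 6q + 5(1−q).
Setting these equal: −8q + 6 = q + 5, so q = 1/9.
Therefore Firm 2 plays Right with probability 1 − 1/9 = 8/9.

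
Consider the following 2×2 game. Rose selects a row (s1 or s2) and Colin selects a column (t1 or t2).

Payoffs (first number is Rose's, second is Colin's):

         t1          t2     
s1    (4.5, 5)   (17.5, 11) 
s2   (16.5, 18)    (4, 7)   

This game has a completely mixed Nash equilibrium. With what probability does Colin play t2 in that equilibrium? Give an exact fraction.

8/17

Let q be the probability that Colin plays t1. In a completely mixed equilibrium, Rose must be indifferent between s1 and s2.
Rose's expected payoff from s1 is 4.5q + 17.5(1−q); from s2 it is 16.5q + 4(1−q).
Setting these equal: −13q + 17.5 = 12.5q + 4, so q = 9/17.
Therefore Colin plays t2 with probability 1 − 9/17 = 8/17.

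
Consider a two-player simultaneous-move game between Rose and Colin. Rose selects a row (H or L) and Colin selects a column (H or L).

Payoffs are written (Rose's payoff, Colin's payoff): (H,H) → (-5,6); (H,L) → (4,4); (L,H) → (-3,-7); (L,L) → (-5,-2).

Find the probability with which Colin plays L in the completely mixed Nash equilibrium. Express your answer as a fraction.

Let c be the probability that Colin plays H. In a completely mixed equilibrium, Rose must be indifferent between H and L.
Rose's expected payoff from H is −5c + 4(1−c); from L it is −3c − 5(1−c).
Setting these equal: −9c + 4 = 2c − 5, so c = 9/11.
Therefore Colin plays L with probability 1 − 9/11 = 2/11.

2/11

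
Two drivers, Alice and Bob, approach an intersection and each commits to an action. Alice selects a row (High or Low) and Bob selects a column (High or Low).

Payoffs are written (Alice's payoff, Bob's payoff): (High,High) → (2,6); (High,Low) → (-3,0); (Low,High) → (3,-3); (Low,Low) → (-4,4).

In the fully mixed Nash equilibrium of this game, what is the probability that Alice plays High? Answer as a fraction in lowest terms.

7/13

Let p be the probability that Alice plays High. In a completely mixed equilibrium, Bob must be indifferent between High and Low.
Bob's expected payoff from High is 6p − 3(1−p); from Low it is 4(1−p).
Setting these equal: 9p − 3 = −4p + 4, so p = 7/13.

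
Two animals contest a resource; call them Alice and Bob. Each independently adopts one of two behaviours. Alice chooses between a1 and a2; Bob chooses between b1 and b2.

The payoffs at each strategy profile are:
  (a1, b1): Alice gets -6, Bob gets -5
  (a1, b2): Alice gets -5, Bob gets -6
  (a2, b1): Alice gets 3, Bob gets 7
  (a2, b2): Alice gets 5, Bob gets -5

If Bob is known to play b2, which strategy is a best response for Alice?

Against b2, Alice earns -5 from a1 and 5 from a2.
So a2 is the best response.

a2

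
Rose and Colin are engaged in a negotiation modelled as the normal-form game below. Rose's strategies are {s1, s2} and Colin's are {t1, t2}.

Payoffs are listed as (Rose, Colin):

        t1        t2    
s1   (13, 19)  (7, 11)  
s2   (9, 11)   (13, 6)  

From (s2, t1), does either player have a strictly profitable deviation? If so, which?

Rose at (s2, t1) earns 9; deviating to s1 yields 13 — a strict improvement.
Colin earns 11; deviating to t2 yields 6 — not better.
Only Rose has a strictly profitable deviation.

Rose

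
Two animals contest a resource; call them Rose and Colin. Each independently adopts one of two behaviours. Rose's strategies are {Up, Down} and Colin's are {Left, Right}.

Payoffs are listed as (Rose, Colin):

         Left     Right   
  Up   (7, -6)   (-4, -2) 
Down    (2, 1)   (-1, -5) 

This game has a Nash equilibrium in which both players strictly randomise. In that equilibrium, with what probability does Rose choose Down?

2/5

Let x be the probability that Rose plays Up. In a completely mixed equilibrium, Colin must be indifferent between Left and Right.
Colin's expected payoff from Left is −6x + (1−x); from Right it is −2x − 5(1−x).
Setting these equal: −7x + 1 = 3x − 5, so x = 3/5.
Therefore Rose plays Down with probability 1 − 3/5 = 2/5.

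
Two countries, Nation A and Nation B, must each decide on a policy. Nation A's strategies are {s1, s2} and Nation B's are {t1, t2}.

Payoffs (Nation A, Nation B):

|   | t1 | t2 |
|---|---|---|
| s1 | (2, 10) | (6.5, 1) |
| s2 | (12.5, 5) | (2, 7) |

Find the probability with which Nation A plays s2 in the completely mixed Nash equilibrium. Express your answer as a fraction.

Let p be the probability that Nation A plays s1. In a completely mixed equilibrium, Nation B must be indifferent between t1 and t2.
Nation B's expected payoff from t1 is 10p + 5(1−p); from t2 it is p + 7(1−p).
Setting these equal: 5p + 5 = −6p + 7, so p = 2/11.
Therefore Nation A plays s2 with probability 1 − 2/11 = 9/11.

9/11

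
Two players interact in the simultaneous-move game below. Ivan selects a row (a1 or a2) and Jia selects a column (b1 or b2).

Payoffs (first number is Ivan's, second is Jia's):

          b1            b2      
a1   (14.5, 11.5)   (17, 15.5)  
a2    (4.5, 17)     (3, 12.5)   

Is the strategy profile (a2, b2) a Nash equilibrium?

At (a2, b2), Ivan earns 3; switching to a1 would give 17, so Ivan would deviate.
Jia earns 12.5; switching to b1 would give 17, so Jia would deviate.
Since at least one player can profitably deviate, this is not a Nash equilibrium.

No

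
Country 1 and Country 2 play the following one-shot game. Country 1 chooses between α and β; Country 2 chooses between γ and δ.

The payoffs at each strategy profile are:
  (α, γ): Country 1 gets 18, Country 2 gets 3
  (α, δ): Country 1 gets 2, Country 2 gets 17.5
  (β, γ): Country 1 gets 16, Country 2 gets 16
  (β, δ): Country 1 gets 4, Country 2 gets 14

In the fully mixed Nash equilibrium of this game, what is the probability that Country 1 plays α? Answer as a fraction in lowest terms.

4/33

Let r be the probability that Country 1 plays α. In a completely mixed equilibrium, Country 2 must be indifferent between γ and δ.
Country 2's expected payoff from γ is 3r + 16(1−r); from δ it is 17.5r + 14(1−r).
Setting these equal: −13r + 16 = 3.5r + 14, so r = 4/33.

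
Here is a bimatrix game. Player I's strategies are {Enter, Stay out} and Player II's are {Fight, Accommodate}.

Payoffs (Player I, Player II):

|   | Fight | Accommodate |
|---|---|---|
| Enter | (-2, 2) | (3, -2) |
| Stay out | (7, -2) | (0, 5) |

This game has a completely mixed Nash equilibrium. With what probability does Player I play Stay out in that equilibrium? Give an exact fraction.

4/11

Let x be the probability that Player I plays Enter. In a completely mixed equilibrium, Player II must be indifferent between Fight and Accommodate.
Player II's expected payoff from Fight is 2x − 2(1−x); from Accommodate it is −2x + 5(1−x).
Setting these equal: 4x − 2 = −7x + 5, so x = 7/11.
Therefore Player I plays Stay out with probability 1 − 7/11 = 4/11.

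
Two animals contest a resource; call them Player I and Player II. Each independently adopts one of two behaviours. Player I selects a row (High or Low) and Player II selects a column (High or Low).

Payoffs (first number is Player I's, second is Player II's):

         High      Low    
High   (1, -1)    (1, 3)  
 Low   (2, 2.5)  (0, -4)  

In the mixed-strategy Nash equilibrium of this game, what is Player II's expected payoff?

First find x, the probability Player I plays High, from Player II's indifference between High and Low: −x + 2.5(1−x) = 3x − 4(1−x), giving x = 13/21.
Since Player II is indifferent in equilibrium, Player II's expected payoff equals the payoff from either column against (13/21, 8/21). Using High: −(13/21) + 2.5(8/21) = 1/3.

1/3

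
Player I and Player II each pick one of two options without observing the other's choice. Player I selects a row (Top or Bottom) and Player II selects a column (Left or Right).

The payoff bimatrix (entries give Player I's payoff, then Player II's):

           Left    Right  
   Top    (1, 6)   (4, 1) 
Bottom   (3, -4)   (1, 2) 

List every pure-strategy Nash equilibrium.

(Top, Left): Player I prefers Bottom (3 > 1) — not an equilibrium.
(Top, Right): Player II prefers Left (6 > 1) — not an equilibrium.
(Bottom, Left): Player II prefers Right (2 > -4) — not an equilibrium.
(Bottom, Right): Player I prefers Top (4 > 1) — not an equilibrium.

none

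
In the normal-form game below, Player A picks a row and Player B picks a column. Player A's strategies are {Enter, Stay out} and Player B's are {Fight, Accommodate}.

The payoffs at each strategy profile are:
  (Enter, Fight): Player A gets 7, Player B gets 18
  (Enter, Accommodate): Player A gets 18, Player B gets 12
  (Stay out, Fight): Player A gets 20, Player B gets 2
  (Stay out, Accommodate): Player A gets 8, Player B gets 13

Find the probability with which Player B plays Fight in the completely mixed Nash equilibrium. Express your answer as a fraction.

Let q be the probability that Player B plays Fight. In a completely mixed equilibrium, Player A must be indifferent between Enter and Stay out.
Player A's expected payoff from Enter is 7q + 18(1−q); from Stay out it is 20q + 8(1−q).
Setting these equal: −11q + 18 = 12q + 8, so q = 10/23.

10/23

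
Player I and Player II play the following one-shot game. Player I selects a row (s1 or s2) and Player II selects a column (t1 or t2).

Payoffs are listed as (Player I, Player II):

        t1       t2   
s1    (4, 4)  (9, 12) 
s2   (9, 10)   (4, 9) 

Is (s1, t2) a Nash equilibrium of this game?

Yes

At (s1, t2), Player I earns 9; switching to s2 would give 4, so Player I has no profitable deviation.
Player II earns 12; switching to t1 would give 4, so Player II has no profitable deviation.
Neither player can gain by a unilateral deviation, so this profile is a Nash equilibrium.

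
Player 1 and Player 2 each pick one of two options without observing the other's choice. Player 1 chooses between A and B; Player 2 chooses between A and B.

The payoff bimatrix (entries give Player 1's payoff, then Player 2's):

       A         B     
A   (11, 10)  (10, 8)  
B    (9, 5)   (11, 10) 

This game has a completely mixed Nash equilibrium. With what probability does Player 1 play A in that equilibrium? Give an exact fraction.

Let x be the probability that Player 1 plays A. In a completely mixed equilibrium, Player 2 must be indifferent between A and B.
Player 2's expected payoff from A is 10x + 5(1−x); from B it is 8x + 10(1−x).
Setting these equal: 5x + 5 = −2x + 10, so x = 5/7.

5/7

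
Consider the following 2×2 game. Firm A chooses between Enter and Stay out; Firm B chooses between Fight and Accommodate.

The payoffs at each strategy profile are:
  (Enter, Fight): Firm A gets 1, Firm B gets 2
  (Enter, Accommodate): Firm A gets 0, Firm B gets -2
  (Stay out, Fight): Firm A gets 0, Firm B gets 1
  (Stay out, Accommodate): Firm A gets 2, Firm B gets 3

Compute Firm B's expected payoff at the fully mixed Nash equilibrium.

4/3

First find p, the probability Firm A plays Enter, from Firm B's indifference between Fight and Accommodate: 2p + (1−p) = −2p + 3(1−p), giving p = 1/3.
Since Firm B is indifferent in equilibrium, Firm B's expected payoff equals the payoff from either column against (1/3, 2/3). Using Fight: 2(1/3) + (2/3) = 4/3.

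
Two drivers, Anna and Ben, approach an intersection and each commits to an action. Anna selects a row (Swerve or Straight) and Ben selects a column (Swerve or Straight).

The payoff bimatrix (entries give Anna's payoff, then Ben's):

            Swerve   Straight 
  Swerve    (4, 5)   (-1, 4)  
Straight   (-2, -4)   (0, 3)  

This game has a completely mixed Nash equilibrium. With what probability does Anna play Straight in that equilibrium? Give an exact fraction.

1/8

Let r be the probability that Anna plays Swerve. In a completely mixed equilibrium, Ben must be indifferent between Swerve and Straight.
Ben's expected payoff from Swerve is 5r − 4(1−r); from Straight it is 4r + 3(1−r).
Setting these equal: 9r − 4 = r + 3, so r = 7/8.
Therefore Anna plays Straight with probability 1 − 7/8 = 1/8.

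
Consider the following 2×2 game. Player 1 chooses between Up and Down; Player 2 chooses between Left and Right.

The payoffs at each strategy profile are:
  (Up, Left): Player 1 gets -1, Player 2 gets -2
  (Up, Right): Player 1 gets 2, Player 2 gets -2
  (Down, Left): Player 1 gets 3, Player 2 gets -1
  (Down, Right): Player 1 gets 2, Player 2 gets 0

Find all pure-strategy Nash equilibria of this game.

(Up, Right) and (Down, Right)

(Up, Left): Player 1 prefers Down (3 > -1) — not an equilibrium.
(Up, Right): Player 1 gets 2 ≥ 2 from Down, and Player 2 gets -2 ≥ -2 from Left — Nash equilibrium.
(Down, Left): Player 2 prefers Right (0 > -1) — not an equilibrium.
(Down, Right): Player 1 gets 2 ≥ 2 from Up, and Player 2 gets 0 ≥ -1 from Left — Nash equilibrium.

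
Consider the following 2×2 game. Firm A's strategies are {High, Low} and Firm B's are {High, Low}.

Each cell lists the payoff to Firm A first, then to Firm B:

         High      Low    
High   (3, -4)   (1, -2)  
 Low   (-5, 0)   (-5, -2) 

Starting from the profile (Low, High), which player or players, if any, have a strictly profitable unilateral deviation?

Firm A at (Low, High) earns -5; deviating to High yields 3 — a strict improvement.
Firm B earns 0; deviating to Low yields -2 — not better.
Only Firm A has a strictly profitable deviation.

Firm A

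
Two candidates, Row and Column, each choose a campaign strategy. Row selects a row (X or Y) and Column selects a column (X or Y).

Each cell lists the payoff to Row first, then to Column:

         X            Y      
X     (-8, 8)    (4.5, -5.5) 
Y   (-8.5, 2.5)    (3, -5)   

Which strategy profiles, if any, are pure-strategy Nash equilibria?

(X, X)

(X, X): Row gets -8 ≥ -8.5 from Y, and Column gets 8 ≥ -5.5 from Y — Nash equilibrium.
(X, Y): Column prefers X (8 > -5.5) — not an equilibrium.
(Y, X): Row prefers X (-8 > -8.5) — not an equilibrium.
(Y, Y): Row prefers X (4.5 > 3); Column prefers X (2.5 > -5) — not an equilibrium.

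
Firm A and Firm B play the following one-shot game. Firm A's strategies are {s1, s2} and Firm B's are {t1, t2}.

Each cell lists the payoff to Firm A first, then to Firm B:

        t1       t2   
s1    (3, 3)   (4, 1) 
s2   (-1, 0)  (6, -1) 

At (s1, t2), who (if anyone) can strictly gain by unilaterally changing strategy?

Both

Firm A at (s1, t2) earns 4; deviating to s2 yields 6 — a strict improvement.
Firm B earns 1; deviating to t1 yields 3 — a strict improvement.
Both Firm A and Firm B have strictly profitable deviations.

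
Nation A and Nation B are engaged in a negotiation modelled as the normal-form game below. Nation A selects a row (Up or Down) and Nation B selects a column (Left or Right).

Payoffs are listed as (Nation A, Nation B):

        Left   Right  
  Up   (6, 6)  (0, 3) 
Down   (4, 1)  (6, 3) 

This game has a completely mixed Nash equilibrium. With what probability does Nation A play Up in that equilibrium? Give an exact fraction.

2/5

Let x be the probability that Nation A plays Up. In a completely mixed equilibrium, Nation B must be indifferent between Left and Right.
Nation B's expected payoff from Left is 6x + (1−x); from Right it is 3x + 3(1−x).
Setting these equal: 5x + 1 = 3, so x = 2/5.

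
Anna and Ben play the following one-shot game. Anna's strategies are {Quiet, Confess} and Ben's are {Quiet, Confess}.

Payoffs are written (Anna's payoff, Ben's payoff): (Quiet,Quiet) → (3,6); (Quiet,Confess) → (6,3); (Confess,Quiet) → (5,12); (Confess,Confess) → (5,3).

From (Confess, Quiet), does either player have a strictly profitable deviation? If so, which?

Anna at (Confess, Quiet) earns 5; deviating to Quiet yields 3 — not better.
Ben earns 12; deviating to Confess yields 3 — not better.
Neither player can strictly improve; the profile is a Nash equilibrium.

Neither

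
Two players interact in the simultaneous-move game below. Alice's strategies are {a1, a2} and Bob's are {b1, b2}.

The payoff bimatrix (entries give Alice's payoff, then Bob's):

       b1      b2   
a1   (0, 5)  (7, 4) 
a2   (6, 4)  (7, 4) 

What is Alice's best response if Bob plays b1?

a2

Against b1, Alice earns 0 from a1 and 6 from a2.
So a2 is the best response.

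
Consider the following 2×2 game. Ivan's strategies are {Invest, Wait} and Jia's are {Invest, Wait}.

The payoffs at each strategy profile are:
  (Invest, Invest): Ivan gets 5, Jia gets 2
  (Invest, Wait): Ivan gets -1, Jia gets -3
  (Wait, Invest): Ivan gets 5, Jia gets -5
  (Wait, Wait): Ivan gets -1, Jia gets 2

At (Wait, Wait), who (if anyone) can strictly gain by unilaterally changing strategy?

Neither

Ivan at (Wait, Wait) earns -1; deviating to Invest yields -1 — not better.
Jia earns 2; deviating to Invest yields -5 — not better.
Neither player can strictly improve; the profile is a Nash equilibrium.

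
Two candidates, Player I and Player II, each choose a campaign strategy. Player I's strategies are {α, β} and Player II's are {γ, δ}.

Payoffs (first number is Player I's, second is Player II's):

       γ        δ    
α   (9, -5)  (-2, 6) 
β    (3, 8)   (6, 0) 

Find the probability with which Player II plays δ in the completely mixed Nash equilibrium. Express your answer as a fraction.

Let q be the probability that Player II plays γ. In a completely mixed equilibrium, Player I must be indifferent between α and β.
Player I's expected payoff from α is 9q − 2(1−q); from β it is 3q + 6(1−q).
Setting these equal: 11q − 2 = −3q + 6, so q = 4/7.
Therefore Player II plays δ with probability 1 − 4/7 = 3/7.

3/7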